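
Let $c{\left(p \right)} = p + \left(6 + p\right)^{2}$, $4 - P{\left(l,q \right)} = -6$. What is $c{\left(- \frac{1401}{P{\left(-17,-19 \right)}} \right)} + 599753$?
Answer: $\frac{61759571}{100} \approx 6.176 \cdot 10^{5}$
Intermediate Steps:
$P{\left(l,q \right)} = 10$ ($P{\left(l,q \right)} = 4 - -6 = 4 + 6 = 10$)
$c{\left(- \frac{1401}{P{\left(-17,-19 \right)}} \right)} + 599753 = \left(- \frac{1401}{10} + \left(6 - \frac{1401}{10}\right)^{2}\right) + 599753 = \left(- \frac{1401}{10} + \left(- \frac{1341}{10}\right)^{2}\right) + 599753 = \left(- \frac{1401}{10} + \frac{1798281}{100}\right) + 599753 = \frac{1784271}{100} + 599753 = \frac{61759571}{100}$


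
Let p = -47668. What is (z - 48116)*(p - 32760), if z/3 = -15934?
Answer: 7714492904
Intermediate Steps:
z = -47802 (z = 3*(-15934) = -47802)
(z - 48116)*(p - 32760) = (-47802 - 48116)*(-47668 - 32760) = -95918*(-80428) = 7714492904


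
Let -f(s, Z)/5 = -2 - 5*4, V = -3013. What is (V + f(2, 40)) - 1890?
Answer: -4793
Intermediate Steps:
f(s, Z) = 110 (f(s, Z) = -5*(-2 - 5*4) = -5*(-2 - 20) = -5*(-22) = 110)
(V + f(2, 40)) - 1890 = (-3013 + 110) - 1890 = -2903 - 1890 = -4793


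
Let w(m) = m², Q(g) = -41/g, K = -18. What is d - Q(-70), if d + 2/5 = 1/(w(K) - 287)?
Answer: -2483/2590 ≈ -0.95869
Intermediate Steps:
d = -69/185 (d = -⅖ + 1/((-18)² - 287) = -⅖ + 1/(324 - 287) = -⅖ + 1/37 = -69/185 ≈ -0.37297)
d - Q(-70) = -69/185 - (-41)/(-70) = -69/185 - (-41)*(-1)/70 = -69/185 - 1*41/70 = -69/185 - 41/70 = -2483/2590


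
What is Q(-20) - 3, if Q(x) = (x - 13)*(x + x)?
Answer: 1317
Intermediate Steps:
Q(x) = 2*x*(-13 + x) (Q(x) = (-13 + x)*(2*x) = 2*x*(-13 + x))
Q(-20) - 3 = 2*(-20)*(-13 - 20) - 3 = 2*(-20)*(-33) - 3 = 1320 - 3 = 1317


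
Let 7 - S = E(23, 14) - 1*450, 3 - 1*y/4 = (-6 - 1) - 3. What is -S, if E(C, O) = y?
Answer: -405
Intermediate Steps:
y = 52 (y = 12 - 4*((-6 - 1) - 3) = 12 - 4*(-7 - 3) = 12 - 4*(-10) = 12 + 40 = 52)
E(C, O) = 52
S = 405 (S = 7 - (52 - 1*450) = 7 - (52 - 450) = 7 - 1*(-398) = 7 + 398 = 405)
-S = -1*405 = -405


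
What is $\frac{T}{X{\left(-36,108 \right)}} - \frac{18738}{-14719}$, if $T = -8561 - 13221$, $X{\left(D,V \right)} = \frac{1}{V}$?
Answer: $- \frac{34625781126}{14719} \approx -2.3525 \cdot 10^{6}$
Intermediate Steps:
$T = -21782$ ($T = -8561 - 13221 = -21782$)
$\frac{T}{X{\left(-36,108 \right)}} - \frac{18738}{-14719} = - \frac{21782}{\frac{1}{108}} - \frac{18738}{-14719} = - 21782 \frac{1}{\frac{1}{108}} - - \frac{18738}{14719} = \left(-21782\right) 108 + \frac{18738}{14719} = -2352456 + \frac{18738}{14719} = - \frac{34625781126}{14719}$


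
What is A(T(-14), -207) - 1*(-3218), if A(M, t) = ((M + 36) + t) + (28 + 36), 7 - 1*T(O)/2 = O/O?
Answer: 3123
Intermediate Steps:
T(O) = 12 (T(O) = 14 - 2*O/O = 14 - 2*1 = 14 - 2 = 12)
A(M, t) = 100 + M + t (A(M, t) = ((36 + M) + t) + 64 = (36 + M + t) + 64 = 100 + M + t)
A(T(-14), -207) - 1*(-3218) = (100 + 12 - 207) - 1*(-3218) = -95 + 3218 = 3123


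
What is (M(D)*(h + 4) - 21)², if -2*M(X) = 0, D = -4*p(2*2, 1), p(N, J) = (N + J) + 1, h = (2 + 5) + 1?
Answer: 441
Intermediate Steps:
h = 8 (h = 7 + 1 = 8)
p(N, J) = 1 + J + N (p(N, J) = (J + N) + 1 = 1 + J + N)
D = -24 (D = -4*(1 + 1 + 2*2) = -4*(1 + 1 + 4) = -4*6 = -24)
M(X) = 0 (M(X) = -½*0 = 0)
(M(D)*(h + 4) - 21)² = (0*(8 + 4) - 21)² = (0*12 - 21)² = (0 - 21)² = (-21)² = 441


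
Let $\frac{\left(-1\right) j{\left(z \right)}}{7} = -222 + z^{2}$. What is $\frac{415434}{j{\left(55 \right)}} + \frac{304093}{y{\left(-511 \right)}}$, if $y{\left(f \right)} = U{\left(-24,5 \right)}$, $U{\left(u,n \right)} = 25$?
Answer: $\frac{5956222903}{490525} \approx 12143.0$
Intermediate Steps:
$j{\left(z \right)} = 1554 - 7 z^{2}$ ($j{\left(z \right)} = - 7 \left(-222 + z^{2}\right) = 1554 - 7 z^{2}$)
$y{\left(f \right)} = 25$
$\frac{415434}{j{\left(55 \right)}} + \frac{304093}{y{\left(-511 \right)}} = \frac{415434}{1554 - 7 \cdot 55^{2}} + \frac{304093}{25} = \frac{415434}{1554 - 21175} + 304093 \cdot \frac{1}{25} = \frac{415434}{1554 - 21175} + \frac{304093}{25} = \frac{415434}{-19621} + \frac{304093}{25} = 415434 \left(- \frac{1}{19621}\right) + \frac{304093}{25} = - \frac{415434}{19621} + \frac{304093}{25} = \frac{5956222903}{490525}$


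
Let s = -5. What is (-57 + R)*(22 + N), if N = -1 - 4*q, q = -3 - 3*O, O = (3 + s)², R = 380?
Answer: 26163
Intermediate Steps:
O = 4 (O = (3 - 5)² = (-2)² = 4)
q = -15 (q = -3 - 3*4 = -3 - 12 = -15)
N = 59 (N = -1 - 4*(-15) = -1 + 60 = 59)
(-57 + R)*(22 + N) = (-57 + 380)*(22 + 59) = 323*81 = 26163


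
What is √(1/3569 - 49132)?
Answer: I*√625831669883/3569 ≈ 221.66*I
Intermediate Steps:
√(1/3569 - 49132) = √(-175352107/3569) = I*√625831669883/3569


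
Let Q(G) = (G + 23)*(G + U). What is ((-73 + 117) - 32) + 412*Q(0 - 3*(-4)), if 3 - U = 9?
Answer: 86532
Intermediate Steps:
U = -6 (U = 3 - 1*9 = 3 - 9 = -6)
Q(G) = (-6 + G)*(23 + G) (Q(G) = (G + 23)*(G - 6) = (23 + G)*(-6 + G) = (-6 + G)*(23 + G))
((-73 + 117) - 32) + 412*Q(0 - 3*(-4)) = ((-73 + 117) - 32) + 412*(-138 + (0 - 3*(-4))² + 17*(0 - 3*(-4))) = (44 - 32) + 412*(-138 + (0 + 12)² + 17*(0 + 12)) = 12 + 412*(-138 + 12² + 17*12) = 12 + 412*(-138 + 144 + 204) = 12 + 412*210 = 12 + 86520 = 86532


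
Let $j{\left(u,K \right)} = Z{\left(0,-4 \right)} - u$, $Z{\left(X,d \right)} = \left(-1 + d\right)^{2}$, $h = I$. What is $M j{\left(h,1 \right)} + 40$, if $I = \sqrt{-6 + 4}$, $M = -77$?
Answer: $-1885 + 77 i \sqrt{2} \approx -1885.0 + 108.89 i$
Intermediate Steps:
$I = i \sqrt{2}$ ($I = \sqrt{-2} = i \sqrt{2} \approx 1.4142 i$)
$h = i \sqrt{2} \approx 1.4142 i$
$j{\left(u,K \right)} = 25 - u$ ($j{\left(u,K \right)} = \left(-1 - 4\right)^{2} - u = \left(-5\right)^{2} - u = 25 - u$)
$M j{\left(h,1 \right)} + 40 = - 77 \left(25 - i \sqrt{2}\right) + 40 = \left(-1925 + 77 i \sqrt{2}\right) + 40 = -1885 + 77 i \sqrt{2}$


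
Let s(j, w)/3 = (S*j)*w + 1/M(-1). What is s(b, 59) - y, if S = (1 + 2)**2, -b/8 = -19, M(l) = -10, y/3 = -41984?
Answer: 3680877/10 ≈ 3.6809e+5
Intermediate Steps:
y = -125952 (y = 3*(-41984) = -125952)
b = 152 (b = -8*(-19) = 152)
S = 9 (S = 3**2 = 9)
s(j, w) = -3/10 + 27*j*w (s(j, w) = 3*((9*j)*w + 1/(-10)) = 3*(9*j*w - 1/10) = 3*(-1/10 + 9*j*w) = -3/10 + 27*j*w)
s(b, 59) - y = (-3/10 + 27*152*59) - 1*(-125952) = (-3/10 + 242136) + 125952 = 2421357/10 + 125952 = 3680877/10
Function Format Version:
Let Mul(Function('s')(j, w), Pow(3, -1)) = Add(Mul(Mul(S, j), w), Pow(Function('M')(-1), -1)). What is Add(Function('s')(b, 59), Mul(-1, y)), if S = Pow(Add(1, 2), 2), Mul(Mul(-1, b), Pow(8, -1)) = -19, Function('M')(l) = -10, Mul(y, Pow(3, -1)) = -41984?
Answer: Rational(3680877, 10) ≈ 3.6809e+5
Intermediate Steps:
y = -125952 (y = Mul(3, -41984) = -125952)
b = 152 (b = Mul(-8, -19) = 152)
S = 9 (S = Pow(3, 2) = 9)
Function('s')(j, w) = Add(Rational(-3, 10), Mul(27, j, w)) (Function('s')(j, w) = Mul(3, Add(Mul(Mul(9, j), w), Pow(-10, -1))) = Mul(3, Add(Mul(9, j, w), Rational(-1, 10))) = Mul(3, Add(Rational(-1, 10), Mul(9, j, w))) = Add(Rational(-3, 10), Mul(27, j, w)))
Add(Function('s')(b, 59), Mul(-1, y)) = Add(Add(Rational(-3, 10), Mul(27, 152, 59)), Mul(-1, -125952)) = Add(Add(Rational(-3, 10), 242136), 125952) = Add(Rational(2421357, 10), 125952) = Rational(3680877, 10)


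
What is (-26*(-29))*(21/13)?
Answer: 1218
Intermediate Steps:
(-26*(-29))*(21/13) = 754*(21*(1/13)) = 754*(21/13) = 1218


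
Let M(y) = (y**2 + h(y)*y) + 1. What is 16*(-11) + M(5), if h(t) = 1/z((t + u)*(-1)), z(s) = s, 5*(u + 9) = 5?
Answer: -445/3 ≈ -148.33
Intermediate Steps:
u = -8 (u = -9 + (1/5)*5 = -9 + 1 = -8)
h(t) = 1/(8 - t) (h(t) = 1/((t - 8)*(-1)) = 1/((-8 + t)*(-1)) = 1/(8 - t))
M(y) = 1 + y**2 - y/(-8 + y) (M(y) = (y**2 + (-1/(-8 + y))*y) + 1 = (y**2 - y/(-8 + y)) + 1 = 1 + y**2 - y/(-8 + y))
16*(-11) + M(5) = 16*(-11) + (-1*5 + (1 + 5**2)*(-8 + 5))/(-8 + 5) = -176 + (-5 + (1 + 25)*(-3))/(-3) = -176 - (-5 + 26*(-3))/3 = -176 - (-5 - 78)/3 = -176 - 1/3*(-83) = -176 + 83/3 = -445/3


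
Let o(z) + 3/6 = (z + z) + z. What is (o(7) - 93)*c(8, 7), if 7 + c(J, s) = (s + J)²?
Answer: -15805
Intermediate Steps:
c(J, s) = -7 + (J + s)² (c(J, s) = -7 + (s + J)² = -7 + (J + s)²)
o(z) = -½ + 3*z (o(z) = -½ + ((z + z) + z) = -½ + (2*z + z) = -½ + 3*z)
(o(7) - 93)*c(8, 7) = ((-½ + 3*7) - 93)*(-7 + (8 + 7)²) = ((-½ + 21) - 93)*(-7 + 15²) = (41/2 - 93)*(-7 + 225) = -145/2*218 = -15805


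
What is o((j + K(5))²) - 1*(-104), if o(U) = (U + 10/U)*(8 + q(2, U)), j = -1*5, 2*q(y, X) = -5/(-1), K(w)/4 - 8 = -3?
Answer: 74009/30 ≈ 2467.0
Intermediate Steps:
K(w) = 20 (K(w) = 32 + 4*(-3) = 32 - 12 = 20)
q(y, X) = 5/2 (q(y, X) = (-5/(-1))/2 = (-5*(-1))/2 = (½)*5 = 5/2)
j = -5
o(U) = 105/U + 21*U/2 (o(U) = (U + 10/U)*(8 + 5/2) = (U + 10/U)*(21/2) = 105/U + 21*U/2)
o((j + K(5))²) - 1*(-104) = (105/((-5 + 20)²) + 21*(-5 + 20)²/2) - 1*(-104) = (105/(15²) + (21/2)*15²) + 104 = (105/225 + (21/2)*225) + 104 = (105*(1/225) + 4725/2) + 104 = (7/15 + 4725/2) + 104 = 70889/30 + 104 = 74009/30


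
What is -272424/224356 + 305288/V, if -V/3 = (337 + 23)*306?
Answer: -4953871189/2317036590 ≈ -2.1380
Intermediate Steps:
V = -330480 (V = -3*(337 + 23)*306 = -1080*306 = -3*110160 = -330480)
-272424/224356 + 305288/V = -272424/224356 + 305288/(-330480) = -272424*1/224356 + 305288*(-1/330480) = -68106/56089 - 38161/41310 = -4953871189/2317036590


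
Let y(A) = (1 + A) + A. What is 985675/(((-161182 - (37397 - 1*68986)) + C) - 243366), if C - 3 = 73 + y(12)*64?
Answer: -985675/371283 ≈ -2.6548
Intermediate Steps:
y(A) = 1 + 2*A
C = 1676 (C = 3 + (73 + (1 + 2*12)*64) = 3 + (73 + (1 + 24)*64) = 3 + (73 + 25*64) = 3 + (73 + 1600) = 3 + 1673 = 1676)
985675/(((-161182 - (37397 - 1*68986)) + C) - 243366) = 985675/(((-161182 - (37397 - 1*68986)) + 1676) - 243366) = 985675/(((-161182 - (37397 - 68986)) + 1676) - 243366) = 985675/(((-161182 - 1*(-31589)) + 1676) - 243366) = 985675/(((-161182 + 31589) + 1676) - 243366) = 985675/((-129593 + 1676) - 243366) = 985675/(-127917 - 243366) = 985675/(-371283) = 985675*(-1/371283) = -985675/371283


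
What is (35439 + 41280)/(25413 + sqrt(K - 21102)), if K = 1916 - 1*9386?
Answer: 649886649/215283047 - 51146*I*sqrt(7143)/215283047 ≈ 3.0188 - 0.020079*I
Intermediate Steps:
K = -7470 (K = 1916 - 9386 = -7470)
(35439 + 41280)/(25413 + sqrt(K - 21102)) = (35439 + 41280)/(25413 + sqrt(-7470 - 21102)) = 76719/(25413 + sqrt(-28572)) = 76719/(25413 + 2*I*sqrt(7143))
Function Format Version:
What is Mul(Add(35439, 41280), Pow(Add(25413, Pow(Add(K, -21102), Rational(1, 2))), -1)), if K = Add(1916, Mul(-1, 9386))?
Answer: Add(Rational(649886649, 215283047), Mul(Rational(-51146, 215283047), I, Pow(7143, Rational(1, 2)))) ≈ Add(3.0188, Mul(-0.020079, I))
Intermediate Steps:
K = -7470 (K = Add(1916, -9386) = -7470)
Mul(Add(35439, 41280), Pow(Add(25413, Pow(Add(K, -21102), Rational(1, 2))), -1)) = Mul(Add(35439, 41280), Pow(Add(25413, Pow(Add(-7470, -21102), Rational(1, 2))), -1)) = Mul(76719, Pow(Add(25413, Pow(-28572, Rational(1, 2))), -1)) = Mul(76719, Pow(Add(25413, Mul(2, I, Pow(7143, Rational(1, 2)))), -1))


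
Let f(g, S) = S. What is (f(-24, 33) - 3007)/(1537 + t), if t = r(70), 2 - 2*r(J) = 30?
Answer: -2974/1523 ≈ -1.9527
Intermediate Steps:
r(J) = -14 (r(J) = 1 - 1/2*30 = 1 - 15 = -14)
t = -14
(f(-24, 33) - 3007)/(1537 + t) = (33 - 3007)/(1537 - 14) = -2974/1523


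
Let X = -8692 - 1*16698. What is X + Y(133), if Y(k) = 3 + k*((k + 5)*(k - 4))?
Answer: 2342279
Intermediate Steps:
Y(k) = 3 + k*(-4 + k)*(5 + k) (Y(k) = 3 + k*((5 + k)*(-4 + k)) = 3 + k*((-4 + k)*(5 + k)) = 3 + k*(-4 + k)*(5 + k))
X = -25390 (X = -8692 - 16698 = -25390)
X + Y(133) = -25390 + (3 + 133² + 133³ - 20*133) = -25390 + (3 + 17689 + 2352637 - 2660) = -25390 + 2367669 = 2342279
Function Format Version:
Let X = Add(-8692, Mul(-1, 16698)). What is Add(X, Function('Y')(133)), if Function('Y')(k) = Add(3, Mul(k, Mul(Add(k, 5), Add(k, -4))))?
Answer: 2342279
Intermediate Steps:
Function('Y')(k) = Add(3, Mul(k, Add(-4, k), Add(5, k))) (Function('Y')(k) = Add(3, Mul(k, Mul(Add(5, k), Add(-4, k)))) = Add(3, Mul(k, Mul(Add(-4, k), Add(5, k)))) = Add(3, Mul(k, Add(-4, k), Add(5, k))))
X = -25390 (X = Add(-8692, -16698) = -25390)
Add(X, Function('Y')(133)) = Add(-25390, Add(3, Pow(133, 2), Pow(133, 3), Mul(-20, 133))) = Add(-25390, Add(3, 17689, 2352637, -2660)) = Add(-25390, 2367669) = 2342279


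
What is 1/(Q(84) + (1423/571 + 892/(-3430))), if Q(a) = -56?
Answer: -979265/52653061 ≈ -0.018598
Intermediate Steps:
1/(Q(84) + (1423/571 + 892/(-3430))) = 1/(-56 + (1423/571 + 892/(-3430))) = 1/(-56 + (1423*(1/571) + 892*(-1/3430))) = 1/(-56 + (1423/571 - 446/1715)) = 1/(-56 + 2185779/979265) = 1/(-52653061/979265) = -979265/52653061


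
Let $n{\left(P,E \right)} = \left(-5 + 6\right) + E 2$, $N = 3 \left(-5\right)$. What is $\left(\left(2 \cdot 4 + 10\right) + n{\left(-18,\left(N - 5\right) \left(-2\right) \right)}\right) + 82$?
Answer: $181$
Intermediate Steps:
$N = -15$
$n{\left(P,E \right)} = 1 + 2 E$
$\left(\left(2 \cdot 4 + 10\right) + n{\left(-18,\left(N - 5\right) \left(-2\right) \right)}\right) + 82 = \left(\left(2 \cdot 4 + 10\right) + \left(1 + 2 \left(-15 - 5\right) \left(-2\right)\right)\right) + 82 = \left(\left(8 + 10\right) + \left(1 + 2 \left(\left(-20\right) \left(-2\right)\right)\right)\right) + 82 = \left(18 + \left(1 + 2 \cdot 40\right)\right) + 82 = \left(18 + \left(1 + 80\right)\right) + 82 = \left(18 + 81\right) + 82 = 99 + 82 = 181$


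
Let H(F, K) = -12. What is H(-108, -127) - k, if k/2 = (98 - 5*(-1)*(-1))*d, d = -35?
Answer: 6498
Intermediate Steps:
k = -6510 (k = 2*((98 - 5*(-1)*(-1))*(-35)) = 2*((98 + 5*(-1))*(-35)) = 2*((98 - 5)*(-35)) = 2*(93*(-35)) = 2*(-3255) = -6510)
H(-108, -127) - k = -12 - 1*(-6510) = -12 + 6510 = 6498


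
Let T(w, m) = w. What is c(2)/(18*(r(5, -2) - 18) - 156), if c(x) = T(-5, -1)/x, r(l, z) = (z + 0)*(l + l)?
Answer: 1/336 ≈ 0.0029762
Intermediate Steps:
r(l, z) = 2*l*z (r(l, z) = z*(2*l) = 2*l*z)
c(x) = -5/x
c(2)/(18*(r(5, -2) - 18) - 156) = (-5/2)/(18*(2*5*(-2) - 18) - 156) = (-5*1/2)/(18*(-20 - 18) - 156) = -5/(2*(18*(-38) - 156)) = -5/(2*(-684 - 156)) = -5/2/(-840) = -5/2*(-1/840) = 1/336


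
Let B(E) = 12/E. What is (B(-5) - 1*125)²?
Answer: 405769/25 ≈ 16231.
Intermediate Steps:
(B(-5) - 1*125)² = (12/(-5) - 1*125)² = (12*(-⅕) - 125)² = (-12/5 - 125)² = (-637/5)² = 405769/25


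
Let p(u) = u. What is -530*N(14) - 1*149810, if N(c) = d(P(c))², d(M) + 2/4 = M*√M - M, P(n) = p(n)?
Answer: -3431125/2 + 215180*√14 ≈ -9.1043e+5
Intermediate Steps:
P(n) = n
d(M) = -½ + M^(3/2) - M (d(M) = -½ + (M*√M - M) = -½ + (M^(3/2) - M) = -½ + M^(3/2) - M)
N(c) = (-½ + c^(3/2) - c)²
-530*N(14) - 1*149810 = -265*(1 - 28*√14 + 2*14)²/2 - 1*149810 = -265*(1 - 28*√14 + 28)²/2 - 149810 = -265*(29 - 28*√14)²/2 - 149810 = -149810 - 265*(29 - 28*√14)²/2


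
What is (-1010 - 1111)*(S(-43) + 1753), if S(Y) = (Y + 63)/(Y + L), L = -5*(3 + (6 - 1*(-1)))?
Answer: -115247363/31 ≈ -3.7177e+6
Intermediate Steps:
L = -50 (L = -5*(3 + (6 + 1)) = -5*(3 + 7) = -5*10 = -50)
S(Y) = (63 + Y)/(-50 + Y) (S(Y) = (Y + 63)/(Y - 50) = (63 + Y)/(-50 + Y))
(-1010 - 1111)*(S(-43) + 1753) = (-1010 - 1111)*((63 - 43)/(-50 - 43) + 1753) = -2121*(20/(-93) + 1753) = -2121*(-1/93*20 + 1753) = -2121*(-20/93 + 1753) = -2121*163009/93 = -115247363/31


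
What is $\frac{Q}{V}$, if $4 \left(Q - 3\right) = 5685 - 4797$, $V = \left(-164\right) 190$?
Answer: $- \frac{45}{6232} \approx -0.0072208$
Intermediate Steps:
$V = -31160$
$Q = 225$ ($Q = 3 + \frac{5685 - 4797}{4} = 3 + \frac{1}{4} \cdot 888 = 3 + 222 = 225$)
$\frac{Q}{V} = \frac{225}{-31160} = 225 \left(- \frac{1}{31160}\right) = - \frac{45}{6232}$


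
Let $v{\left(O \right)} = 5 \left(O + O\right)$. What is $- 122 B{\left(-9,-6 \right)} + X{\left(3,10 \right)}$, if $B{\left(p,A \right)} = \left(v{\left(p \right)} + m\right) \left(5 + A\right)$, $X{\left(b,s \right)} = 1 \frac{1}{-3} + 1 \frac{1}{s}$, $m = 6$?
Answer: $- \frac{307447}{30} \approx -10248.0$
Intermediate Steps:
$v{\left(O \right)} = 10 O$ ($v{\left(O \right)} = 5 \cdot 2 O = 10 O$)
$X{\left(b,s \right)} = - \frac{1}{3} + \frac{1}{s}$ ($X{\left(b,s \right)} = 1 \left(- \frac{1}{3}\right) + \frac{1}{s} = - \frac{1}{3} + \frac{1}{s}$)
$B{\left(p,A \right)} = \left(5 + A\right) \left(6 + 10 p\right)$ ($B{\left(p,A \right)} = \left(10 p + 6\right) \left(5 + A\right) = \left(6 + 10 p\right) \left(5 + A\right) = \left(5 + A\right) \left(6 + 10 p\right)$)
$- 122 B{\left(-9,-6 \right)} + X{\left(3,10 \right)} = - 122 \left(30 + 6 \left(-6\right) + 50 \left(-9\right) + 10 \left(-6\right) \left(-9\right)\right) + \frac{3 - 10}{3 \cdot 10} = - 122 \left(30 - 36 - 450 + 540\right) + \frac{1}{3} \cdot \frac{1}{10} \left(3 - 10\right) = \left(-122\right) 84 + \frac{1}{3} \cdot \frac{1}{10} \left(-7\right) = -10248 - \frac{7}{30} = - \frac{307447}{30}$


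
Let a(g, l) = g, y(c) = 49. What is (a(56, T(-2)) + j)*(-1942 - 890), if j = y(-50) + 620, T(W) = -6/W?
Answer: -2053200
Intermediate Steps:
j = 669 (j = 49 + 620 = 669)
(a(56, T(-2)) + j)*(-1942 - 890) = (56 + 669)*(-1942 - 890) = 725*(-2832) = -2053200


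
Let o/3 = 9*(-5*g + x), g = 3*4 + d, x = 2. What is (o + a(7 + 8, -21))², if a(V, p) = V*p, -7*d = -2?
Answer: 180552969/49 ≈ 3.6848e+6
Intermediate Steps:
d = 2/7 (d = -⅐*(-2) = 2/7 ≈ 0.28571)
g = 86/7 (g = 3*4 + 2/7 = 12 + 2/7 = 86/7 ≈ 12.286)
o = -11232/7 (o = 3*(9*(-5*86/7 + 2)) = 3*(9*(-430/7 + 2)) = 3*(9*(-416/7)) = 3*(-3744/7) = -11232/7 ≈ -1604.6)
(o + a(7 + 8, -21))² = (-11232/7 + (7 + 8)*(-21))² = (-11232/7 + 15*(-21))² = (-11232/7 - 315)² = (-13437/7)² = 180552969/49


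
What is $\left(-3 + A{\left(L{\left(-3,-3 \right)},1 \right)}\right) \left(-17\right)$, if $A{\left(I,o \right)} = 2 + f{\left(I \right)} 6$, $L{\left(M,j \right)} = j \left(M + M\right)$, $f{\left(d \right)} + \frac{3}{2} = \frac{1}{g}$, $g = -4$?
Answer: $\frac{391}{2} \approx 195.5$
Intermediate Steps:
$f{\left(d \right)} = - \frac{7}{4}$ ($f{\left(d \right)} = - \frac{3}{2} + \frac{1}{-4} = - \frac{3}{2} - \frac{1}{4} = - \frac{7}{4}$)
$L{\left(M,j \right)} = 2 M j$ ($L{\left(M,j \right)} = j 2 M = 2 M j$)
$A{\left(I,o \right)} = - \frac{17}{2}$ ($A{\left(I,o \right)} = 2 - \frac{21}{2} = - \frac{17}{2}$)
$\left(-3 + A{\left(L{\left(-3,-3 \right)},1 \right)}\right) \left(-17\right) = \left(-3 - \frac{17}{2}\right) \left(-17\right) = \left(- \frac{23}{2}\right) \left(-17\right) = \frac{391}{2}$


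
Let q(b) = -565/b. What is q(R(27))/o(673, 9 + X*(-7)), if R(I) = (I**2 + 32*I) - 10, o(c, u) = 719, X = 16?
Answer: -565/1138177 ≈ -0.00049641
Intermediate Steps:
R(I) = -10 + I**2 + 32*I
q(R(27))/o(673, 9 + X*(-7)) = -565/(-10 + 27**2 + 32*27)/719 = -565/(-10 + 729 + 864)*(1/719) = -565/1583*(1/719) = -565*1/1583*(1/719) = -565/1583*1/719 = -565/1138177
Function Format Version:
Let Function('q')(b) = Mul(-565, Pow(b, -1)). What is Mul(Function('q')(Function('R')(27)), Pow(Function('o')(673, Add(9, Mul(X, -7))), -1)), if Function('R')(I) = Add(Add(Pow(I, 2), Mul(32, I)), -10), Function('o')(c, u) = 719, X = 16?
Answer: Rational(-565, 1138177) ≈ -0.00049641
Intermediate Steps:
Function('R')(I) = Add(-10, Pow(I, 2), Mul(32, I))
Mul(Function('q')(Function('R')(27)), Pow(Function('o')(673, Add(9, Mul(X, -7))), -1)) = Mul(Mul(-565, Pow(Add(-10, Pow(27, 2), Mul(32, 27)), -1)), Pow(719, -1)) = Mul(Mul(-565, Pow(Add(-10, 729, 864), -1)), Rational(1, 719)) = Mul(Mul(-565, Pow(1583, -1)), Rational(1, 719)) = Mul(Mul(-565, Rational(1, 1583)), Rational(1, 719)) = Mul(Rational(-565, 1583), Rational(1, 719)) = Rational(-565, 1138177)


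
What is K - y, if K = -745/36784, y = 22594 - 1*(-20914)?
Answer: -1600399017/36784 ≈ -43508.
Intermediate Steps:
y = 43508 (y = 22594 + 20914 = 43508)
K = -745/36784 (K = -745*1/36784 = -745/36784 ≈ -0.020253)
K - y = -745/36784 - 1*43508 = -745/36784 - 43508 = -1600399017/36784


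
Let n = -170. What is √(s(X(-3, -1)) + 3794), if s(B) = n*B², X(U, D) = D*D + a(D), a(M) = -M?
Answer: 3*√346 ≈ 55.803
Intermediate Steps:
X(U, D) = D² - D (X(U, D) = D*D - D = D² - D)
s(B) = -170*B²
√(s(X(-3, -1)) + 3794) = √(-170*(-1 - 1)² + 3794) = √(-170*(-1*(-2))² + 3794) = √(-170*2² + 3794) = √(-170*4 + 3794) = √(-680 + 3794) = √3114 = 3*√346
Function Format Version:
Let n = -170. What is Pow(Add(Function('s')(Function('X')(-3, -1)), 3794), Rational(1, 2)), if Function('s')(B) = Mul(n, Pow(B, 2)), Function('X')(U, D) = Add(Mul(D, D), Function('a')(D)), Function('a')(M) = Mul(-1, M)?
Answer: Mul(3, Pow(346, Rational(1, 2))) ≈ 55.803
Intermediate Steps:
Function('X')(U, D) = Add(Pow(D, 2), Mul(-1, D)) (Function('X')(U, D) = Add(Mul(D, D), Mul(-1, D)) = Add(Pow(D, 2), Mul(-1, D)))
Function('s')(B) = Mul(-170, Pow(B, 2))
Pow(Add(Function('s')(Function('X')(-3, -1)), 3794), Rational(1, 2)) = Pow(Add(Mul(-170, Pow(Mul(-1, Add(-1, -1)), 2)), 3794), Rational(1, 2)) = Pow(Add(Mul(-170, Pow(Mul(-1, -2), 2)), 3794), Rational(1, 2)) = Pow(Add(Mul(-170, Pow(2, 2)), 3794), Rational(1, 2)) = Pow(Add(Mul(-170, 4), 3794), Rational(1, 2)) = Pow(Add(-680, 3794), Rational(1, 2)) = Pow(3114, Rational(1, 2)) = Mul(3, Pow(346, Rational(1, 2)))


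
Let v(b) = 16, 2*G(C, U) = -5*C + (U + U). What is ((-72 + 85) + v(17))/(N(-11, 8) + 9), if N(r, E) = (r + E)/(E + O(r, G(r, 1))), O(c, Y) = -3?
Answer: 145/42 ≈ 3.4524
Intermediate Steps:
G(C, U) = U - 5*C/2 (G(C, U) = (-5*C + (U + U))/2 = (-5*C + 2*U)/2 = U - 5*C/2)
N(r, E) = (E + r)/(-3 + E) (N(r, E) = (r + E)/(E - 3) = (E + r)/(-3 + E))
((-72 + 85) + v(17))/(N(-11, 8) + 9) = ((-72 + 85) + 16)/((8 - 11)/(-3 + 8) + 9) = (13 + 16)/(-3/5 + 9) = 29/((⅕)*(-3) + 9) = 29/(-⅗ + 9) = 29/(42/5) = 29*(5/42) = 145/42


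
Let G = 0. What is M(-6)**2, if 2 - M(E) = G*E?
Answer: 4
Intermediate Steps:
M(E) = 2 (M(E) = 2 - 0*E = 2 - 1*0 = 2 + 0 = 2)
M(-6)**2 = 2**2 = 4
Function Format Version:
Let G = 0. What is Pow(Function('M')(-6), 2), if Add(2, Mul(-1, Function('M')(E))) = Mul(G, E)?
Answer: 4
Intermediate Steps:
Function('M')(E) = 2 (Function('M')(E) = Add(2, Mul(-1, Mul(0, E))) = Add(2, Mul(-1, 0)) = Add(2, 0) = 2)
Pow(Function('M')(-6), 2) = Pow(2, 2) = 4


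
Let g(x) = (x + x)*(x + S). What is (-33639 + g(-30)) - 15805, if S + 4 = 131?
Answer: -55264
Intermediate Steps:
S = 127 (S = -4 + 131 = 127)
g(x) = 2*x*(127 + x) (g(x) = (x + x)*(x + 127) = (2*x)*(127 + x) = 2*x*(127 + x))
(-33639 + g(-30)) - 15805 = (-33639 + 2*(-30)*(127 - 30)) - 15805 = (-33639 + 2*(-30)*97) - 15805 = (-33639 - 5820) - 15805 = -39459 - 15805 = -55264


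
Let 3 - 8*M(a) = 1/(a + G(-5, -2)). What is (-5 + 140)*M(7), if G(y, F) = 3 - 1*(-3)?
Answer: 2565/52 ≈ 49.327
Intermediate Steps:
G(y, F) = 6 (G(y, F) = 3 + 3 = 6)
M(a) = 3/8 - 1/(8*(6 + a)) (M(a) = 3/8 - 1/(8*(a + 6)) = 3/8 - 1/(8*(6 + a)))
(-5 + 140)*M(7) = (-5 + 140)*((17 + 3*7)/(8*(6 + 7))) = 135*((⅛)*(17 + 21)/13) = 135*((⅛)*(1/13)*38) = 135*(19/52) = 2565/52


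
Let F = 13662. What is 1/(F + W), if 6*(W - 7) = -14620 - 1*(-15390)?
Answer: 3/41392 ≈ 7.2478e-5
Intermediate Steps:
W = 406/3 (W = 7 + (-14620 - 1*(-15390))/6 = 7 + (-14620 + 15390)/6 = 7 + (⅙)*770 = 7 + 385/3 = 406/3 ≈ 135.33)
1/(F + W) = 1/(13662 + 406/3) = 1/(41392/3) = 3/41392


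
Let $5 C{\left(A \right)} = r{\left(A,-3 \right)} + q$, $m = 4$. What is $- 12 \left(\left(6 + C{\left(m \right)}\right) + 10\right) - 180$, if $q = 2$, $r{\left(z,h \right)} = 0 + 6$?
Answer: $- \frac{1956}{5} \approx -391.2$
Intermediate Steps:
$r{\left(z,h \right)} = 6$
$C{\left(A \right)} = \frac{8}{5}$ ($C{\left(A \right)} = \frac{6 + 2}{5} = \frac{1}{5} \cdot 8 = \frac{8}{5}$)
$- 12 \left(\left(6 + C{\left(m \right)}\right) + 10\right) - 180 = - 12 \left(\left(6 + \frac{8}{5}\right) + 10\right) - 180 = - 12 \left(\frac{38}{5} + 10\right) - 180 = \left(-12\right) \frac{88}{5} - 180 = - \frac{1056}{5} - 180 = - \frac{1956}{5}$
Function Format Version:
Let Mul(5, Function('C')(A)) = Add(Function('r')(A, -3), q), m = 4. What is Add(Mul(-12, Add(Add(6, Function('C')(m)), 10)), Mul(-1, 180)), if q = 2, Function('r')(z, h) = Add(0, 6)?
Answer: Rational(-1956, 5) ≈ -391.20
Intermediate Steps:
Function('r')(z, h) = 6
Function('C')(A) = Rational(8, 5) (Function('C')(A) = Mul(Rational(1, 5), Add(6, 2)) = Mul(Rational(1, 5), 8) = Rational(8, 5))
Add(Mul(-12, Add(Add(6, Function('C')(m)), 10)), Mul(-1, 180)) = Add(Mul(-12, Add(Add(6, Rational(8, 5)), 10)), Mul(-1, 180)) = Add(Mul(-12, Add(Rational(38, 5), 10)), -180) = Add(Mul(-12, Rational(88, 5)), -180) = Add(Rational(-1056, 5), -180) = Rational(-1956, 5)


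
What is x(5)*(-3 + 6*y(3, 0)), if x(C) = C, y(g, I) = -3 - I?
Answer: -105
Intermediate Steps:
x(5)*(-3 + 6*y(3, 0)) = 5*(-3 + 6*(-3 - 1*0)) = 5*(-3 + 6*(-3 + 0)) = 5*(-3 + 6*(-3)) = 5*(-3 - 18) = 5*(-21) = -105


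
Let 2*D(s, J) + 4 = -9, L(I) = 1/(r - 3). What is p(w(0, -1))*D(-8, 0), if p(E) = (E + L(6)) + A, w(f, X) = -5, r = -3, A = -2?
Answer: 559/12 ≈ 46.583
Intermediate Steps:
L(I) = -⅙ (L(I) = 1/(-3 - 3) = 1/(-6) = -⅙)
D(s, J) = -13/2 (D(s, J) = -2 + (½)*(-9) = -2 - 9/2 = -13/2)
p(E) = -13/6 + E (p(E) = (E - ⅙) - 2 = (-⅙ + E) - 2 = -13/6 + E)
p(w(0, -1))*D(-8, 0) = (-13/6 - 5)*(-13/2) = -43/6*(-13/2) = 559/12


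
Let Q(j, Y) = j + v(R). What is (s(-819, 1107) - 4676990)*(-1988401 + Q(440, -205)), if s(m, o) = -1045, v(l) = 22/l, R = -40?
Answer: 37199014838217/4 ≈ 9.2997e+12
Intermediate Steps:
Q(j, Y) = -11/20 + j (Q(j, Y) = j + 22/(-40) = j + 22*(-1/40) = j - 11/20 = -11/20 + j)
(s(-819, 1107) - 4676990)*(-1988401 + Q(440, -205)) = (-1045 - 4676990)*(-1988401 + (-11/20 + 440)) = -4678035*(-1988401 + 8789/20) = -4678035*(-39759231/20) = 37199014838217/4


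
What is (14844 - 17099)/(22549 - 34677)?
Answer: 2255/12128 ≈ 0.18593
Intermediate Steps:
(14844 - 17099)/(22549 - 34677) = -2255/(-12128) = -2255*(-1/12128) = 2255/12128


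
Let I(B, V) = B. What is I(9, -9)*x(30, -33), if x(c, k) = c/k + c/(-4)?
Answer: -1665/22 ≈ -75.682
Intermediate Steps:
x(c, k) = -c/4 + c/k (x(c, k) = c/k + c*(-1/4) = c/k - c/4 = -c/4 + c/k)
I(9, -9)*x(30, -33) = 9*(-1/4*30 + 30/(-33)) = 9*(-15/2 + 30*(-1/33)) = 9*(-15/2 - 10/11) = 9*(-185/22) = -1665/22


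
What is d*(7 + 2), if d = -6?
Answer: -54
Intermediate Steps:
d*(7 + 2) = -6*(7 + 2) = -6*9 = -54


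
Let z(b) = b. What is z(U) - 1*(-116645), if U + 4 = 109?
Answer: 116750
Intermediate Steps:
U = 105 (U = -4 + 109 = 105)
z(U) - 1*(-116645) = 105 - 1*(-116645) = 105 + 116645 = 116750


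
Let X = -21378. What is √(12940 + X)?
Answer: I*√8438 ≈ 91.859*I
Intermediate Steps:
√(12940 + X) = √(12940 - 21378) = √(-8438) = I*√8438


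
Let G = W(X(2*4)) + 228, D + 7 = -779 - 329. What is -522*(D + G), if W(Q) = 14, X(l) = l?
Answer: 455706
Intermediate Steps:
D = -1115 (D = -7 + (-779 - 329) = -7 - 1108 = -1115)
G = 242 (G = 14 + 228 = 242)
-522*(D + G) = -522*(-1115 + 242) = -522*(-873) = 455706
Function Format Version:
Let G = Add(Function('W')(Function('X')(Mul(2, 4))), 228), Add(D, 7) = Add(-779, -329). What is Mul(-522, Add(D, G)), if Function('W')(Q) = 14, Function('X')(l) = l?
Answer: 455706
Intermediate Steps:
D = -1115 (D = Add(-7, Add(-779, -329)) = Add(-7, -1108) = -1115)
G = 242 (G = Add(14, 228) = 242)
Mul(-522, Add(D, G)) = Mul(-522, Add(-1115, 242)) = Mul(-522, -873) = 455706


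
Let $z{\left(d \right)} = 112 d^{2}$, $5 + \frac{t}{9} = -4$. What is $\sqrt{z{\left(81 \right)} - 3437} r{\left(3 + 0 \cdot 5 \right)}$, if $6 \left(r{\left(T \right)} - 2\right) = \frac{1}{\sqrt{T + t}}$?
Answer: $\frac{\sqrt{731395} \left(936 - i \sqrt{78}\right)}{468} \approx 1710.4 - 16.139 i$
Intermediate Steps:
$t = -81$ ($t = -45 + 9 \left(-4\right) = -45 - 36 = -81$)
$r{\left(T \right)} = 2 + \frac{1}{6 \sqrt{-81 + T}}$ ($r{\left(T \right)} = 2 + \frac{1}{6 \sqrt{T - 81}} = 2 + \frac{1}{6 \sqrt{-81 + T}}$)
$\sqrt{z{\left(81 \right)} - 3437} r{\left(3 + 0 \cdot 5 \right)} = \sqrt{112 \cdot 81^{2} - 3437} \left(2 + \frac{1}{6 \sqrt{-81 + \left(3 + 0 \cdot 5\right)}}\right) = \sqrt{112 \cdot 6561 - 3437} \left(2 + \frac{1}{6 \sqrt{-81 + \left(3 + 0\right)}}\right) = \sqrt{734832 - 3437} \left(2 + \frac{1}{6 \sqrt{-81 + 3}}\right) = \sqrt{731395} \left(2 + \frac{1}{6 i \sqrt{78}}\right) = \sqrt{731395} \left(2 + \frac{\left(- \frac{1}{78}\right) i \sqrt{78}}{6}\right) = \sqrt{731395} \left(2 - \frac{i \sqrt{78}}{468}\right)$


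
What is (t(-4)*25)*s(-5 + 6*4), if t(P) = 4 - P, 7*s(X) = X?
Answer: 3800/7 ≈ 542.86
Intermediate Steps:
s(X) = X/7
(t(-4)*25)*s(-5 + 6*4) = ((4 - 1*(-4))*25)*((-5 + 6*4)/7) = ((4 + 4)*25)*((-5 + 24)/7) = (8*25)*((⅐)*19) = 200*(19/7) = 3800/7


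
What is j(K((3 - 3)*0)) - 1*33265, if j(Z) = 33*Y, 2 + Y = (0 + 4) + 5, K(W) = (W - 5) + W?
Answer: -33034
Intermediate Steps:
K(W) = -5 + 2*W (K(W) = (-5 + W) + W = -5 + 2*W)
Y = 7 (Y = -2 + ((0 + 4) + 5) = -2 + (4 + 5) = -2 + 9 = 7)
j(Z) = 231 (j(Z) = 33*7 = 231)
j(K((3 - 3)*0)) - 1*33265 = 231 - 1*33265 = 231 - 33265 = -33034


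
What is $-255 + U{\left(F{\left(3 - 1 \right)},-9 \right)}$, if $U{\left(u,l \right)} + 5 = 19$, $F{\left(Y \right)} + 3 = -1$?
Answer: $-241$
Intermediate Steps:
$F{\left(Y \right)} = -4$ ($F{\left(Y \right)} = -3 - 1 = -4$)
$U{\left(u,l \right)} = 14$ ($U{\left(u,l \right)} = -5 + 19 = 14$)
$-255 + U{\left(F{\left(3 - 1 \right)},-9 \right)} = -255 + 14 = -241$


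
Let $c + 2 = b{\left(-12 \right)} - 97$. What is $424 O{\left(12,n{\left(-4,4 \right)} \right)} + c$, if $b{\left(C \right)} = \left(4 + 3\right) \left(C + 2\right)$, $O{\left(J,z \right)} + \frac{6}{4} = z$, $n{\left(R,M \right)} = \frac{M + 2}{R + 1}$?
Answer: $-1653$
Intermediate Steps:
$n{\left(R,M \right)} = \frac{2 + M}{1 + R}$
$O{\left(J,z \right)} = - \frac{3}{2} + z$
$b{\left(C \right)} = 14 + 7 C$ ($b{\left(C \right)} = 7 \left(2 + C\right) = 14 + 7 C$)
$c = -169$ ($c = -2 + \left(\left(14 + 7 \left(-12\right)\right) - 97\right) = -2 + \left(\left(14 - 84\right) - 97\right) = -2 - 167 = -169$)
$424 O{\left(12,n{\left(-4,4 \right)} \right)} + c = 424 \left(- \frac{3}{2} + \frac{2 + 4}{1 - 4}\right) - 169 = 424 \left(- \frac{3}{2} + \frac{1}{-3} \cdot 6\right) - 169 = 424 \left(- \frac{3}{2} - 2\right) - 169 = 424 \left(- \frac{7}{2}\right) - 169 = -1484 - 169 = -1653$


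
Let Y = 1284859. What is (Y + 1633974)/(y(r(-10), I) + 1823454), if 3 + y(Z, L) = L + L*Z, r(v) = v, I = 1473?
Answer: 2918833/1810194 ≈ 1.6124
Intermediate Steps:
y(Z, L) = -3 + L + L*Z (y(Z, L) = -3 + (L + L*Z) = -3 + L + L*Z)
(Y + 1633974)/(y(r(-10), I) + 1823454) = (1284859 + 1633974)/((-3 + 1473 + 1473*(-10)) + 1823454) = 2918833/((-3 + 1473 - 14730) + 1823454) = 2918833/(-13260 + 1823454) = 2918833/1810194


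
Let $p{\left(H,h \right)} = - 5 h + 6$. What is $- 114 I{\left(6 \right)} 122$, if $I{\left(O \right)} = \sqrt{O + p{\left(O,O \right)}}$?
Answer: $- 41724 i \sqrt{2} \approx - 59007.0 i$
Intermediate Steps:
$p{\left(H,h \right)} = 6 - 5 h$
$I{\left(O \right)} = \sqrt{6 - 4 O}$ ($I{\left(O \right)} = \sqrt{O - \left(-6 + 5 O\right)} = \sqrt{6 - 4 O}$)
$- 114 I{\left(6 \right)} 122 = - 114 \sqrt{6 - 24} \cdot 122 = - 114 \sqrt{-18} \cdot 122 = - 114 \cdot 3 i \sqrt{2} \cdot 122 = - 342 i \sqrt{2} \cdot 122 = - 41724 i \sqrt{2}$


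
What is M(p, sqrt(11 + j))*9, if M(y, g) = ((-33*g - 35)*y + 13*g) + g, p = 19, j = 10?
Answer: -5985 - 5517*sqrt(21) ≈ -31267.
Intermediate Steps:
M(y, g) = 14*g + y*(-35 - 33*g) (M(y, g) = ((-35 - 33*g)*y + 13*g) + g = (y*(-35 - 33*g) + 13*g) + g = (13*g + y*(-35 - 33*g)) + g = 14*g + y*(-35 - 33*g))
M(p, sqrt(11 + j))*9 = (-35*19 + 14*sqrt(11 + 10) - 33*sqrt(11 + 10)*19)*9 = (-665 + 14*sqrt(21) - 33*sqrt(21)*19)*9 = (-665 + 14*sqrt(21) - 627*sqrt(21))*9 = (-665 - 613*sqrt(21))*9 = -5985 - 5517*sqrt(21)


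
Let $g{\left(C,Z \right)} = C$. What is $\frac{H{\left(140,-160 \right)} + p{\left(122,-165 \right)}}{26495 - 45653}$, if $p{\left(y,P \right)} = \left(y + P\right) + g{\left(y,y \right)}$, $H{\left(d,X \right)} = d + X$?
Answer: $- \frac{59}{19158} \approx -0.0030797$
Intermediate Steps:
$H{\left(d,X \right)} = X + d$
$p{\left(y,P \right)} = P + 2 y$ ($p{\left(y,P \right)} = \left(y + P\right) + y = \left(P + y\right) + y = P + 2 y$)
$\frac{H{\left(140,-160 \right)} + p{\left(122,-165 \right)}}{26495 - 45653} = \frac{\left(-160 + 140\right) + \left(-165 + 2 \cdot 122\right)}{26495 - 45653} = \frac{-20 + \left(-165 + 244\right)}{-19158} = \left(-20 + 79\right) \left(- \frac{1}{19158}\right) = 59 \left(- \frac{1}{19158}\right) = - \frac{59}{19158}$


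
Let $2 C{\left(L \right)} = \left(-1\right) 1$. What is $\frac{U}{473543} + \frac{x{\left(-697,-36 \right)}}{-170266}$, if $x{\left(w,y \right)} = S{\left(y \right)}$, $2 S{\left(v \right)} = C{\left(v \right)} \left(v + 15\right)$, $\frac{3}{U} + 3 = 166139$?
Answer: $- \frac{103257580851}{3348814667439892} \approx -3.0834 \cdot 10^{-5}$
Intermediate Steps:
$U = \frac{3}{166136}$ ($U = \frac{3}{-3 + 166139} = \frac{3}{166136} \approx 1.8058 \cdot 10^{-5}$)
$C{\left(L \right)} = - \frac{1}{2}$ ($C{\left(L \right)} = \frac{\left(-1\right) 1}{2} = \frac{1}{2} \left(-1\right) = - \frac{1}{2}$)
$S{\left(v \right)} = - \frac{15}{4} - \frac{v}{4}$ ($S{\left(v \right)} = \frac{\left(- \frac{1}{2}\right) \left(v + 15\right)}{2} = \frac{\left(- \frac{1}{2}\right) \left(15 + v\right)}{2} = \frac{- \frac{15}{2} - \frac{v}{2}}{2} = - \frac{15}{4} - \frac{v}{4}$)
$x{\left(w,y \right)} = - \frac{15}{4} - \frac{y}{4}$
$\frac{U}{473543} + \frac{x{\left(-697,-36 \right)}}{-170266} = \frac{3}{166136 \cdot 473543} + \frac{- \frac{15}{4} - -9}{-170266} = \frac{3}{166136} \cdot \frac{1}{473543} + \left(- \frac{15}{4} + 9\right) \left(- \frac{1}{170266}\right) = \frac{3}{78672539848} + \frac{21}{4} \left(- \frac{1}{170266}\right) = \frac{3}{78672539848} - \frac{21}{681064} = - \frac{103257580851}{3348814667439892}$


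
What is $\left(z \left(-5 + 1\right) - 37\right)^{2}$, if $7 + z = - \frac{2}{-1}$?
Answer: $289$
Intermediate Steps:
$z = -5$ ($z = -7 - \frac{2}{-1} = -7 - -2 = -7 + 2 = -5$)
$\left(z \left(-5 + 1\right) - 37\right)^{2} = \left(- 5 \left(-5 + 1\right) - 37\right)^{2} = \left(\left(-5\right) \left(-4\right) - 37\right)^{2} = \left(20 - 37\right)^{2} = \left(-17\right)^{2} = 289$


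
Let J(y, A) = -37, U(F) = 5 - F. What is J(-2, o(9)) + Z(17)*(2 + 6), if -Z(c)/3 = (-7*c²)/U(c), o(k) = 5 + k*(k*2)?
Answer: -4083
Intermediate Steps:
o(k) = 5 + 2*k² (o(k) = 5 + k*(2*k) = 5 + 2*k²)
Z(c) = 21*c²/(5 - c) (Z(c) = -3*(-7*c²)/(5 - c) = -(-21)*c²/(5 - c) = 21*c²/(5 - c))
J(-2, o(9)) + Z(17)*(2 + 6) = -37 + (-21*17²/(-5 + 17))*(2 + 6) = -37 - 21*289/12*8 = -37 - 21*289*1/12*8 = -37 - 2023/4*8 = -37 - 4046 = -4083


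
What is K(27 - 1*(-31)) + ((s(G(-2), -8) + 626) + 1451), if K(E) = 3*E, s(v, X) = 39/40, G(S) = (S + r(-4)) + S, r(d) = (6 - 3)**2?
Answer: 90079/40 ≈ 2252.0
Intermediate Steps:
r(d) = 9 (r(d) = 3**2 = 9)
G(S) = 9 + 2*S (G(S) = (S + 9) + S = (9 + S) + S = 9 + 2*S)
s(v, X) = 39/40 (s(v, X) = 39*(1/40) = 39/40)
K(27 - 1*(-31)) + ((s(G(-2), -8) + 626) + 1451) = 3*(27 - 1*(-31)) + ((39/40 + 626) + 1451) = 3*(27 + 31) + (25079/40 + 1451) = 3*58 + 83119/40 = 174 + 83119/40 = 90079/40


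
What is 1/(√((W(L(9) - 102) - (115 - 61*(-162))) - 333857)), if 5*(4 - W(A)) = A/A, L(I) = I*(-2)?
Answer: -I*√8596255/1719251 ≈ -0.0017054*I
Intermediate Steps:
L(I) = -2*I
W(A) = 19/5 (W(A) = 4 - A/(5*A) = 4 - ⅕*1 = 4 - ⅕ = 19/5)
1/(√((W(L(9) - 102) - (115 - 61*(-162))) - 333857)) = 1/(√((19/5 - (115 - 61*(-162))) - 333857)) = 1/(√((19/5 - (115 + 9882)) - 333857)) = 1/(√((19/5 - 1*9997) - 333857)) = 1/(√((19/5 - 9997) - 333857)) = 1/(√(-49966/5 - 333857)) = 1/(√(-1719251/5)) = 1/(I*√8596255/5) = -I*√8596255/1719251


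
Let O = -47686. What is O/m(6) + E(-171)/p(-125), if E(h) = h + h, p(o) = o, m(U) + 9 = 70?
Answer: -5939888/7625 ≈ -779.00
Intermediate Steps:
m(U) = 61 (m(U) = -9 + 70 = 61)
E(h) = 2*h
O/m(6) + E(-171)/p(-125) = -47686/61 + (2*(-171))/(-125) = -47686*1/61 - 342*(-1/125) = -47686/61 + 342/125 = -5939888/7625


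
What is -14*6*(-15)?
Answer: 1260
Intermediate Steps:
-14*6*(-15) = -84*(-15) = 1260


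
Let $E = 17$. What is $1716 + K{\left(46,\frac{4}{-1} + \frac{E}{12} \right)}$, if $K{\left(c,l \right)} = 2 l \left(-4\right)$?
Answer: $\frac{5210}{3} \approx 1736.7$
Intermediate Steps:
$K{\left(c,l \right)} = - 8 l$
$1716 + K{\left(46,\frac{4}{-1} + \frac{E}{12} \right)} = 1716 - 8 \left(\frac{4}{-1} + \frac{17}{12}\right) = 1716 - 8 \left(4 \left(-1\right) + 17 \cdot \frac{1}{12}\right) = 1716 - 8 \left(-4 + \frac{17}{12}\right) = 1716 - - \frac{62}{3} = 1716 + \frac{62}{3} = \frac{5210}{3}$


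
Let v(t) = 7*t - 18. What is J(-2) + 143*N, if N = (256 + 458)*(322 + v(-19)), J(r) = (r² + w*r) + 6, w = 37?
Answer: 17459378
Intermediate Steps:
v(t) = -18 + 7*t
J(r) = 6 + r² + 37*r (J(r) = (r² + 37*r) + 6 = 6 + r² + 37*r)
N = 122094 (N = (256 + 458)*(322 + (-18 + 7*(-19))) = 714*(322 + (-18 - 133)) = 714*(322 - 151) = 714*171 = 122094)
J(-2) + 143*N = (6 + (-2)² + 37*(-2)) + 143*122094 = (6 + 4 - 74) + 17459442 = -64 + 17459442 = 17459378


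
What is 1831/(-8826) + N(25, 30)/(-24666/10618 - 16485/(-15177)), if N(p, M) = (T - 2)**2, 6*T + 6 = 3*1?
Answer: -3084784847179/586394003184 ≈ -5.2606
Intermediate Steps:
T = -1/2 (T = -1 + (3*1)/6 = -1 + (1/6)*3 = -1 + 1/2 = -1/2 ≈ -0.50000)
N(p, M) = 25/4 (N(p, M) = (-1/2 - 2)**2 = (-5/2)**2 = 25/4)
1831/(-8826) + N(25, 30)/(-24666/10618 - 16485/(-15177)) = 1831/(-8826) + 25/(4*(-24666/10618 - 16485/(-15177))) = 1831*(-1/8826) + 25/(4*(-24666*1/10618 - 16485*(-1/15177))) = -1831/8826 + 25/(4*(-12333/5309 + 5495/5059)) = -1831/8826 + 25/(4*(-33219692/26858231)) = -1831/8826 + (25/4)*(-26858231/33219692) = -1831/8826 - 671455775/132878768 = -3084784847179/586394003184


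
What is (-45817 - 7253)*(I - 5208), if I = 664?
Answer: 241150080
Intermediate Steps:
(-45817 - 7253)*(I - 5208) = (-45817 - 7253)*(664 - 5208) = -53070*(-4544) = 241150080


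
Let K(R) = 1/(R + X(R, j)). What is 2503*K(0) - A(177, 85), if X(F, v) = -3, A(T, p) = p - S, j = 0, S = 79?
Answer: -2521/3 ≈ -840.33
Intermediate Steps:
A(T, p) = -79 + p (A(T, p) = p - 1*79 = p - 79 = -79 + p)
K(R) = 1/(-3 + R) (K(R) = 1/(R - 3) = 1/(-3 + R))
2503*K(0) - A(177, 85) = 2503/(-3 + 0) - (-79 + 85) = 2503/(-3) - 1*6 = 2503*(-1/3) - 6 = -2503/3 - 6 = -2521/3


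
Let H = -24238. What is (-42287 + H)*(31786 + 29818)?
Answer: -4098206100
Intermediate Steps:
(-42287 + H)*(31786 + 29818) = (-42287 - 24238)*(31786 + 29818) = -66525*61604 = -4098206100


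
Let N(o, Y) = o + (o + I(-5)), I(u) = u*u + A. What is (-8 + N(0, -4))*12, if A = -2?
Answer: 180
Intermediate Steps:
I(u) = -2 + u**2 (I(u) = u*u - 2 = u**2 - 2 = -2 + u**2)
N(o, Y) = 23 + 2*o (N(o, Y) = o + (o + (-2 + (-5)**2)) = o + (o + (-2 + 25)) = o + (o + 23) = o + (23 + o) = 23 + 2*o)
(-8 + N(0, -4))*12 = (-8 + (23 + 2*0))*12 = (-8 + (23 + 0))*12 = (-8 + 23)*12 = 15*12 = 180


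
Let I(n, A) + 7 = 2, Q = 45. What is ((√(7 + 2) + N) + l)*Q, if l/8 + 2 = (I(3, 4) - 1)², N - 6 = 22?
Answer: 13635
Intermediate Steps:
N = 28 (N = 6 + 22 = 28)
I(n, A) = -5 (I(n, A) = -7 + 2 = -5)
l = 272 (l = -16 + 8*(-5 - 1)² = -16 + 8*(-6)² = -16 + 8*36 = -16 + 288 = 272)
((√(7 + 2) + N) + l)*Q = ((√(7 + 2) + 28) + 272)*45 = ((√9 + 28) + 272)*45 = ((3 + 28) + 272)*45 = (31 + 272)*45 = 303*45 = 13635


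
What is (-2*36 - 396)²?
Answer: 219024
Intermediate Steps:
(-2*36 - 396)² = (-72 - 396)² = (-468)² = 219024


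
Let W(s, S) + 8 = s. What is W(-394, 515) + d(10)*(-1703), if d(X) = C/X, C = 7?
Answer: -15941/10 ≈ -1594.1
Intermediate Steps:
W(s, S) = -8 + s
d(X) = 7/X
W(-394, 515) + d(10)*(-1703) = (-8 - 394) + (7/10)*(-1703) = -402 + (7*(⅒))*(-1703) = -402 + (7/10)*(-1703) = -402 - 11921/10 = -15941/10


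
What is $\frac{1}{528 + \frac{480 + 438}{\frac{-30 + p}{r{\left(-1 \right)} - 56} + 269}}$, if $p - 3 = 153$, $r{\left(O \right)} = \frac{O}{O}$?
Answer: $\frac{14669}{7795722} \approx 0.0018817$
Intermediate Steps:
$r{\left(O \right)} = 1$
$p = 156$ ($p = 3 + 153 = 156$)
$\frac{1}{528 + \frac{480 + 438}{\frac{-30 + p}{r{\left(-1 \right)} - 56} + 269}} = \frac{1}{528 + \frac{480 + 438}{\frac{-30 + 156}{1 - 56} + 269}} = \frac{1}{528 + \frac{918}{\frac{126}{-55} + 269}} = \frac{1}{528 + \frac{918}{126 \left(- \frac{1}{55}\right) + 269}} = \frac{1}{528 + \frac{918}{- \frac{126}{55} + 269}} = \frac{1}{528 + \frac{918}{\frac{14669}{55}}} = \frac{1}{528 + 918 \cdot \frac{55}{14669}} = \frac{1}{528 + \frac{50490}{14669}} = \frac{1}{\frac{7795722}{14669}} = \frac{14669}{7795722}$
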